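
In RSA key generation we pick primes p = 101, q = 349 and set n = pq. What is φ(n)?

For distinct primes, φ(pq) = (p−1)(q−1) = 100 × 348 = 34800.

34800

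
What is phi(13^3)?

φ(13^3) = 13^2·(13−1) = 169·12 = 2028.

2028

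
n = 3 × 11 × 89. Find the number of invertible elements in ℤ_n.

1760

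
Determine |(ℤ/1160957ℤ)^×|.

889056

Prime factorization: 1160957 = 7**2 · 19 · 29 · 43.
φ(1160957) = 1160957 · (1 − 1/7) · (1 − 1/19) · (1 − 1/29) · (1 − 1/43)
       = 1160957 · 127008/165851 = 889056.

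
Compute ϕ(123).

First factor: 123 = 3 · 41.
φ(3) = 3 − 1 = 2.
φ(41) = 41 − 1 = 40.
Since φ is multiplicative, φ(123) = 2 · 40 = 80.

80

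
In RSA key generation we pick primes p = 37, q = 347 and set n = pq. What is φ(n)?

12456

φ(12839) = 12839 · (1 − 1/37) · (1 − 1/347)
       = 12839 · 12456/12839 = 12456.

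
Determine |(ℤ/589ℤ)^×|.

Prime factorization: 589 = 19 · 31.
φ(19) = 19 − 1 = 18.
φ(31) = 31 − 1 = 30.
Multiply: 18 · 30 = 540.

540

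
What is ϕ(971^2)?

φ(942841) = 942841 · (1 − 1/971)
       = 942841 · 970/971 = 941870.

941870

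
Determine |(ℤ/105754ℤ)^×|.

43560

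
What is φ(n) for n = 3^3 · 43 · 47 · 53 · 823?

φ(2380157973) = 2380157973 · (1 − 1/3) · (1 − 1/43) · (1 − 1/47) · (1 − 1/53) · (1 − 1/823)
       = 2380157973 · 165162816/264461997 = 1486465344.

1486465344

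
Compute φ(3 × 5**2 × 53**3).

5842720

φ(11165775) = 11165775 · (1 − 1/3) · (1 − 1/5) · (1 − 1/53)
       = 11165775 · 416/795 = 5842720.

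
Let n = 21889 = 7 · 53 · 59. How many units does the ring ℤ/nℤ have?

18096

φ(7) = 7 − 1 = 6.
φ(53) = 53 − 1 = 52.
φ(59) = 59 − 1 = 58.
Multiply: 6 · 52 · 58 = 18096.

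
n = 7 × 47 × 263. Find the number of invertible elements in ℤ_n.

72312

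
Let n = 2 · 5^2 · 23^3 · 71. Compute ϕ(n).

16293200

φ(2) = 2 − 1 = 1.
φ(5^2) = 5^2 − 5^1 = 25 − 5 = 20.
φ(23^3) = 23^2·(23−1) = 529·22 = 11638.
φ(71) = 71 − 1 = 70.
Since φ is multiplicative, φ(43192850) = 1 · 20 · 11638 · 70 = 16293200.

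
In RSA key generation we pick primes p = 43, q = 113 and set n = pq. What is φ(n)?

φ(pq) = (p−1)(q−1) = 42 · 112 = 4704.

4704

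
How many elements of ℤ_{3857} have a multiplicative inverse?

3024

Prime factorization: 3857 = 7 × 19 × 29.
φ(3857) = 3857 · (1 − 1/7) · (1 − 1/19) · (1 − 1/29)
       = 3857 · 3024/3857 = 3024.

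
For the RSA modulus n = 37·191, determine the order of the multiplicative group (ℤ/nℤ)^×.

For distinct primes, φ(pq) = (p−1)(q−1) = 36 × 190 = 6840.

6840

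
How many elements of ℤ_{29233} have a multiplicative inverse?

26400

Factor 29233: 29233 = 23 * 31 * 41.
φ(29233) = 29233 · (1 − 1/23) · (1 − 1/31) · (1 − 1/41)
       = 29233 · 26400/29233 = 26400.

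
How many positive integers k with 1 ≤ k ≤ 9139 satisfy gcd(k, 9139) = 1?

7776

Factor 9139: 9139 = 13 · 19 · 37.
φ(9139) = 9139 · (1 − 1/13) · (1 − 1/19) · (1 − 1/37)
       = 9139 · 7776/9139 = 7776.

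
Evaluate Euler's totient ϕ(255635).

188160

Factor 255635: 255635 = 5 · 29 · 41 · 43.
φ(255635) = 255635 · (1 − 1/5) · (1 − 1/29) · (1 − 1/41) · (1 − 1/43)
       = 255635 · 188160/255635 = 188160.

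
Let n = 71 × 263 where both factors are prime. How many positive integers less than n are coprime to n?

18340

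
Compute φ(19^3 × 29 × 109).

φ(21681299) = 21681299 · (1 − 1/19) · (1 − 1/29) · (1 − 1/109)
       = 21681299 · 54432/60059 = 19649952.

19649952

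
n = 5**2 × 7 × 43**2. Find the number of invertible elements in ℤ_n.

φ(5^2) = 5^2 − 5^1 = 25 − 5 = 20.
φ(7) = 7 − 1 = 6.
φ(43^2) = 43^2 − 43^1 = 1849 − 43 = 1806.
Since φ is multiplicative, φ(323575) = 20 · 6 · 1806 = 216720.

216720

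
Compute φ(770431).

665280

770431 = 19 × 23 × 41 × 43.
φ(19) = 19 − 1 = 18.
φ(23) = 23 − 1 = 22.
φ(41) = 41 − 1 = 40.
φ(43) = 43 − 1 = 42.
Multiply: 18 · 22 · 40 · 42 = 665280.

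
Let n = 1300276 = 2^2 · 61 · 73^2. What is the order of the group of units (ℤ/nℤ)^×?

630720

φ(2^2) = 2^2 − 2^1 = 4 − 2 = 2.
φ(61) = 61 − 1 = 60.
φ(73^2) = 73^1·(73−1) = 73·72 = 5256.
Multiply: 2 · 60 · 5256 = 630720.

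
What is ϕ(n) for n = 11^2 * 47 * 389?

φ(11^2) = 11^1·(11−1) = 11·10 = 110.
φ(47) = 47 − 1 = 46.
φ(389) = 389 − 1 = 388.
φ(2212243) = 110 × 46 × 388 = 1963280.

1963280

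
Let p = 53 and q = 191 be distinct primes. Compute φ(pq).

9880

φ(10123) = 10123 · (1 − 1/53) · (1 − 1/191)
       = 10123 · 9880/10123 = 9880.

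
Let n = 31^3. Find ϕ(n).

φ(29791) = 29791 · (1 − 1/31)
       = 29791 · 30/31 = 28830.

28830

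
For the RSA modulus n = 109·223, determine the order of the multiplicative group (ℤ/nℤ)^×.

23976

φ(109) = 109 − 1 = 108.
φ(223) = 223 − 1 = 222.
Multiply: 108 · 222 = 23976.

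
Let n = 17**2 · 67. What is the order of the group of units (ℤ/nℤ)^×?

φ(19363) = 19363 · (1 − 1/17) · (1 − 1/67)
       = 19363 · 1056/1139 = 17952.

17952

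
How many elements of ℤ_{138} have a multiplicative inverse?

44

Prime factorization: 138 = 2 · 3 · 23.
φ(138) = 138 · (1 − 1/2) · (1 − 1/3) · (1 − 1/23)
       = 138 · 44/138 = 44.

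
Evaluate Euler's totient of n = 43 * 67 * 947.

2622312

φ(2728307) = 2728307 · (1 − 1/43) · (1 − 1/67) · (1 − 1/947)
       = 2728307 · 2622312/2728307 = 2622312.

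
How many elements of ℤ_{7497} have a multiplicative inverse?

Prime factorization: 7497 = 3^2 · 7^2 · 17.
φ(7497) = 7497 · (1 − 1/3) · (1 − 1/7) · (1 − 1/17)
       = 7497 · 192/357 = 4032.

4032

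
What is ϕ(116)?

56

First factor: 116 = 2^2 · 29.
φ(116) = 116 · (1 − 1/2) · (1 − 1/29)
       = 116 · 28/58 = 56.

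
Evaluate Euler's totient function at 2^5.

16

φ(2^5) = 2^4·(2−1) = 16·1 = 16.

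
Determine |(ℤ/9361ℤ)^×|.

First factor: 9361 = 11 × 23 × 37.
φ(11) = 11 − 1 = 10.
φ(23) = 23 − 1 = 22.
φ(37) = 37 − 1 = 36.
Since φ is multiplicative, φ(9361) = 10 · 22 · 36 = 7920.

7920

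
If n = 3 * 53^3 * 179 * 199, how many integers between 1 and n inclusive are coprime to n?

10296041184

φ(3) = 3 − 1 = 2.
φ(53^3) = 53^3 − 53^2 = 148877 − 2809 = 146068.
φ(179) = 179 − 1 = 178.
φ(199) = 199 − 1 = 198.
Multiply: 2 · 146068 · 178 · 198 = 10296041184.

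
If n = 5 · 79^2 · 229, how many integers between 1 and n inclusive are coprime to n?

5619744

φ(7145945) = 7145945 · (1 − 1/5) · (1 − 1/79) · (1 − 1/229)
       = 7145945 · 71136/90455 = 5619744.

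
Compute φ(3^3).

18

φ(3^3) = 3^3 − 3^2 = 27 − 9 = 18.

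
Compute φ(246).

First factor: 246 = 2 × 3 × 41.
φ(2) = 2 − 1 = 1.
φ(3) = 3 − 1 = 2.
φ(41) = 41 − 1 = 40.
φ(246) = 1 × 2 × 40 = 80.

80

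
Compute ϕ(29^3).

23548

φ(24389) = 24389 · (1 − 1/29)
       = 24389 · 28/29 = 23548.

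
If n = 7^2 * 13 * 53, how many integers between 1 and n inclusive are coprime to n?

φ(7^2) = 7^2 − 7^1 = 49 − 7 = 42.
φ(13) = 13 − 1 = 12.
φ(53) = 53 − 1 = 52.
Since φ is multiplicative, φ(33761) = 42 · 12 · 52 = 26208.

26208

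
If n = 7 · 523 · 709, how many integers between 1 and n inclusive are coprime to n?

2217456

φ(2595649) = 2595649 · (1 − 1/7) · (1 − 1/523) · (1 − 1/709)
       = 2595649 · 2217456/2595649 = 2217456.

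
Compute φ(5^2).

φ(5^2) = 5^2 − 5^1 = 25 − 5 = 20.

20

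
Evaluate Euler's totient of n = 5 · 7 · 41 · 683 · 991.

φ(971284055) = 971284055 · (1 − 1/5) · (1 − 1/7) · (1 − 1/41) · (1 − 1/683) · (1 − 1/991)
       = 971284055 · 648172800/971284055 = 648172800.

648172800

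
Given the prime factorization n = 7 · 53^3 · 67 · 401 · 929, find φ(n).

21471294873600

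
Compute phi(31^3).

28830

φ(29791) = 29791 · (1 − 1/31)
       = 29791 · 30/31 = 28830.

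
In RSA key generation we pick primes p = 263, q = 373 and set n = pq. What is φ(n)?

φ(pq) = (p−1)(q−1) = 262 · 372 = 97464.

97464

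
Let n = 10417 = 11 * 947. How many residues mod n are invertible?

φ(10417) = 10417 · (1 − 1/11) · (1 − 1/947)
       = 10417 · 9460/10417 = 9460.

9460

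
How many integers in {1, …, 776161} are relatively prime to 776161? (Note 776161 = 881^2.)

φ(776161) = 776161 · (1 − 1/881)
       = 776161 · 880/881 = 775280.

775280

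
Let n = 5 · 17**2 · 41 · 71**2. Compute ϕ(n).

216294400

φ(5) = 5 − 1 = 4.
φ(17^2) = 17^2 − 17^1 = 289 − 17 = 272.
φ(41) = 41 − 1 = 40.
φ(71^2) = 71^2 − 71^1 = 5041 − 71 = 4970.
Since φ is multiplicative, φ(298654045) = 4 · 272 · 40 · 4970 = 216294400.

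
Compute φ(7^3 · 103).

29988

φ(7^3) = 7^2·(7−1) = 49·6 = 294.
φ(103) = 103 − 1 = 102.
Multiply: 294 · 102 = 29988.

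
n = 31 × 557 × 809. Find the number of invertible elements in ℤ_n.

φ(31) = 31 − 1 = 30.
φ(557) = 557 − 1 = 556.
φ(809) = 809 − 1 = 808.
φ(13969003) = 30 × 556 × 808 = 13477440.

13477440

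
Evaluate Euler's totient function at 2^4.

φ(16) = 16 · (1 − 1/2)
       = 16 · 1/2 = 8.

8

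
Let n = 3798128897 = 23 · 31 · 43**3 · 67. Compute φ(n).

φ(3798128897) = 3798128897 · (1 − 1/23) · (1 − 1/31) · (1 − 1/43) · (1 − 1/67)
       = 3798128897 · 1829520/2054153 = 3382782480.

3382782480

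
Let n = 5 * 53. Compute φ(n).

φ(265) = 265 · (1 − 1/5) · (1 − 1/53)
       = 265 · 208/265 = 208.

208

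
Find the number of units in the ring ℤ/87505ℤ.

60480

Prime factorization: 87505 = 5 · 11 · 37 · 43.
φ(87505) = 87505 · (1 − 1/5) · (1 − 1/11) · (1 − 1/37) · (1 − 1/43)
       = 87505 · 60480/87505 = 60480.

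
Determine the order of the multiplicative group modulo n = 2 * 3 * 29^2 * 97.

155904

φ(2) = 2 − 1 = 1.
φ(3) = 3 − 1 = 2.
φ(29^2) = 29^1·(29−1) = 29·28 = 812.
φ(97) = 97 − 1 = 96.
φ(489462) = 1 × 2 × 812 × 96 = 155904.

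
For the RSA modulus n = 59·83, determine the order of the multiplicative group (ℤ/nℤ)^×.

φ(n) = (p − 1)(q − 1) = (59−1)(83−1) = 58·82 = 4756.

4756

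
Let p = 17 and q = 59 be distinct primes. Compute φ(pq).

For distinct primes, φ(pq) = (p−1)(q−1) = 16 × 58 = 928.

928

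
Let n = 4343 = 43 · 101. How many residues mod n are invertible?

φ(43) = 43 − 1 = 42.
φ(101) = 101 − 1 = 100.
Since φ is multiplicative, φ(4343) = 42 · 100 = 4200.

4200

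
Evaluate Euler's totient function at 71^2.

φ(5041) = 5041 · (1 − 1/71)
       = 5041 · 70/71 = 4970.

4970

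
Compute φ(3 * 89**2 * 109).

φ(3) = 3 − 1 = 2.
φ(89^2) = 89^1·(89−1) = 89·88 = 7832.
φ(109) = 109 − 1 = 108.
Multiply: 2 · 7832 · 108 = 1691712.

1691712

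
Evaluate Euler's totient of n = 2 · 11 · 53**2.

φ(61798) = 61798 · (1 − 1/2) · (1 − 1/11) · (1 − 1/53)
       = 61798 · 520/1166 = 27560.

27560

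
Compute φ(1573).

Factor 1573: 1573 = 11**2 × 13.
φ(11^2) = 11^1·(11−1) = 11·10 = 110.
φ(13) = 13 − 1 = 12.
Multiply: 110 · 12 = 1320.

1320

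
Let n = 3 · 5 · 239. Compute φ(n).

φ(3585) = 3585 · (1 − 1/3) · (1 − 1/5) · (1 − 1/239)
       = 3585 · 1904/3585 = 1904.

1904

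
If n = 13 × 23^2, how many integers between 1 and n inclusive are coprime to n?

6072

φ(13) = 13 − 1 = 12.
φ(23^2) = 23^1·(23−1) = 23·22 = 506.
Since φ is multiplicative, φ(6877) = 12 · 506 = 6072.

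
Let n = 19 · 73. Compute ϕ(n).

1296

φ(1387) = 1387 · (1 − 1/19) · (1 − 1/73)
       = 1387 · 1296/1387 = 1296.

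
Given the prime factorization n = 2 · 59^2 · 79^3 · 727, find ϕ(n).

φ(2) = 2 − 1 = 1.
φ(59^2) = 59^2 − 59^1 = 3481 − 59 = 3422.
φ(79^3) = 79^3 − 79^2 = 493039 − 6241 = 486798.
φ(727) = 727 − 1 = 726.
Since φ is multiplicative, φ(2495454775586) = 1 · 3422 · 486798 · 726 = 1209387320856.

1209387320856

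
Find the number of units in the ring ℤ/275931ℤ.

166320

First factor: 275931 = 3^2 · 23 · 31 · 43.
φ(3^2) = 3^2 − 3^1 = 9 − 3 = 6.
φ(23) = 23 − 1 = 22.
φ(31) = 31 − 1 = 30.
φ(43) = 43 − 1 = 42.
Since φ is multiplicative, φ(275931) = 6 · 22 · 30 · 42 = 166320.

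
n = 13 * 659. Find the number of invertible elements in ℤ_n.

φ(8567) = 8567 · (1 − 1/13) · (1 − 1/659)
       = 8567 · 7896/8567 = 7896.

7896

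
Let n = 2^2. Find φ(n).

φ(4) = 4 · (1 − 1/2)
       = 4 · 1/2 = 2.

2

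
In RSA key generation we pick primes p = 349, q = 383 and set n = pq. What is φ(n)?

132936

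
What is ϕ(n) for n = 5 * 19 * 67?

φ(6365) = 6365 · (1 − 1/5) · (1 − 1/19) · (1 − 1/67)
       = 6365 · 4752/6365 = 4752.

4752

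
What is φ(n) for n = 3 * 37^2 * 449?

φ(3) = 3 − 1 = 2.
φ(37^2) = 37^1·(37−1) = 37·36 = 1332.
φ(449) = 449 − 1 = 448.
Multiply: 2 · 1332 · 448 = 1193472.

1193472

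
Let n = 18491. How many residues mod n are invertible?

Factor 18491: 18491 = 11 × 41^2.
φ(18491) = 18491 · (1 − 1/11) · (1 − 1/41)
       = 18491 · 400/451 = 16400.

16400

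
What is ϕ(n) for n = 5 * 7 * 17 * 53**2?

1058304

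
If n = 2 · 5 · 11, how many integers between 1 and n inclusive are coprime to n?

40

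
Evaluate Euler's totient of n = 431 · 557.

φ(431) = 431 − 1 = 430.
φ(557) = 557 − 1 = 556.
φ(240067) = 430 × 556 = 239080.

239080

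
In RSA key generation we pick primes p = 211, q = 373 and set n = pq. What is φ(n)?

For distinct primes, φ(pq) = (p−1)(q−1) = 210 × 372 = 78120.

78120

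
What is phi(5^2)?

20

φ(5^2) = 5^1·(5−1) = 5·4 = 20.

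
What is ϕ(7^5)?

14406

φ(16807) = 16807 · (1 − 1/7)
       = 16807 · 6/7 = 14406.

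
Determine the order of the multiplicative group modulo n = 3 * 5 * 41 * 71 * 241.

5376000

φ(10523265) = 10523265 · (1 − 1/3) · (1 − 1/5) · (1 − 1/41) · (1 − 1/71) · (1 − 1/241)
       = 10523265 · 5376000/10523265 = 5376000.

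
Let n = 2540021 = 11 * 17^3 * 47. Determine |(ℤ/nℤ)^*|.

2127040

φ(11) = 11 − 1 = 10.
φ(17^3) = 17^2·(17−1) = 289·16 = 4624.
φ(47) = 47 − 1 = 46.
Since φ is multiplicative, φ(2540021) = 10 · 4624 · 46 = 2127040.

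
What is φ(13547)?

11880

Factor 13547: 13547 = 19 × 23 × 31.
φ(13547) = 13547 · (1 − 1/19) · (1 − 1/23) · (1 − 1/31)
       = 13547 · 11880/13547 = 11880.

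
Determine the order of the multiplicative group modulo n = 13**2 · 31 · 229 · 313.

332916480

φ(13^2) = 13^2 − 13^1 = 169 − 13 = 156.
φ(31) = 31 − 1 = 30.
φ(229) = 229 − 1 = 228.
φ(313) = 313 − 1 = 312.
Multiply: 156 · 30 · 228 · 312 = 332916480.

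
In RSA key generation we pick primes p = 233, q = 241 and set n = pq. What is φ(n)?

55680

φ(n) = (p − 1)(q − 1) = (233−1)(241−1) = 232·240 = 55680.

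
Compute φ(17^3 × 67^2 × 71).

φ(17^3) = 17^3 − 17^2 = 4913 − 289 = 4624.
φ(67^2) = 67^1·(67−1) = 67·66 = 4422.
φ(71) = 71 − 1 = 70.
Since φ is multiplicative, φ(1565866447) = 4624 · 4422 · 70 = 1431312960.

1431312960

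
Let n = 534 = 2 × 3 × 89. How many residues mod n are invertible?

φ(2) = 2 − 1 = 1.
φ(3) = 3 − 1 = 2.
φ(89) = 89 − 1 = 88.
Since φ is multiplicative, φ(534) = 1 · 2 · 88 = 176.

176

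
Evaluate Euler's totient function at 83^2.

φ(83^2) = 83^1·(83−1) = 83·82 = 6806.

6806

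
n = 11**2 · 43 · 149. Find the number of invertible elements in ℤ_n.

φ(775247) = 775247 · (1 − 1/11) · (1 − 1/43) · (1 − 1/149)
       = 775247 · 62160/70477 = 683760.

683760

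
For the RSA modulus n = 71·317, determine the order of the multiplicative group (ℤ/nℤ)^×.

φ(71) = 71 − 1 = 70.
φ(317) = 317 − 1 = 316.
Since φ is multiplicative, φ(22507) = 70 · 316 = 22120.

22120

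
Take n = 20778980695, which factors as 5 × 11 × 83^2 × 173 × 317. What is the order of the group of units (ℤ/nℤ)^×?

φ(5) = 5 − 1 = 4.
φ(11) = 11 − 1 = 10.
φ(83^2) = 83^1·(83−1) = 83·82 = 6806.
φ(173) = 173 − 1 = 172.
φ(317) = 317 − 1 = 316.
Multiply: 4 · 10 · 6806 · 172 · 316 = 14796788480.

14796788480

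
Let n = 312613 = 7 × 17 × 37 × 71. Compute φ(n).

φ(312613) = 312613 · (1 − 1/7) · (1 − 1/17) · (1 − 1/37) · (1 − 1/71)
       = 312613 · 241920/312613 = 241920.

241920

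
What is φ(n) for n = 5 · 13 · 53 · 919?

φ(5) = 5 − 1 = 4.
φ(13) = 13 − 1 = 12.
φ(53) = 53 − 1 = 52.
φ(919) = 919 − 1 = 918.
φ(3165955) = 4 × 12 × 52 × 918 = 2291328.

2291328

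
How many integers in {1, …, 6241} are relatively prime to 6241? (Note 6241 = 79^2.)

φ(79^2) = 79^2 − 79^1 = 6241 − 79 = 6162.

6162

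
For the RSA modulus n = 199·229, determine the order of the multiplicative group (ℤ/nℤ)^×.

45144

φ(45571) = 45571 · (1 − 1/199) · (1 − 1/229)
       = 45571 · 45144/45571 = 45144.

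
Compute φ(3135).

3135 = 3 · 5 · 11 · 19.
φ(3135) = 3135 · (1 − 1/3) · (1 − 1/5) · (1 − 1/11) · (1 − 1/19)
       = 3135 · 1440/3135 = 1440.

1440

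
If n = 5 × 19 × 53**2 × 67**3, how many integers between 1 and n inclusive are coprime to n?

58790242368

φ(5) = 5 − 1 = 4.
φ(19) = 19 − 1 = 18.
φ(53^2) = 53^2 − 53^1 = 2809 − 53 = 2756.
φ(67^3) = 67^2·(67−1) = 4489·66 = 296274.
φ(80260110365) = 4 × 18 × 2756 × 296274 = 58790242368.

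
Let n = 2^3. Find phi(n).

φ(8) = 8 · (1 − 1/2)
       = 8 · 1/2 = 4.

4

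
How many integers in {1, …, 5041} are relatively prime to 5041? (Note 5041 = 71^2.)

φ(71^2) = 71^2 − 71^1 = 5041 − 71 = 4970.

4970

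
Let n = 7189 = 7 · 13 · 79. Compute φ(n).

φ(7189) = 7189 · (1 − 1/7) · (1 − 1/13) · (1 − 1/79)
       = 7189 · 5616/7189 = 5616.

5616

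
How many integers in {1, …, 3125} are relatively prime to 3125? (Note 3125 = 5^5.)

φ(3125) = 3125 · (1 − 1/5)
       = 3125 · 4/5 = 2500.

2500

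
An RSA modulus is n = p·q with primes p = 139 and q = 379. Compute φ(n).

For distinct primes, φ(pq) = (p−1)(q−1) = 138 × 378 = 52164.

52164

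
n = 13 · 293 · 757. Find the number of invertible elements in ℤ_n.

φ(2883413) = 2883413 · (1 − 1/13) · (1 − 1/293) · (1 − 1/757)
       = 2883413 · 2649024/2883413 = 2649024.

2649024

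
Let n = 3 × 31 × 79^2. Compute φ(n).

φ(580413) = 580413 · (1 − 1/3) · (1 − 1/31) · (1 − 1/79)
       = 580413 · 4680/7347 = 369720.

369720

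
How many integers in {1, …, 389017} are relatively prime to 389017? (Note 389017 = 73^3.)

φ(73^3) = 73^2·(73−1) = 5329·72 = 383688.

383688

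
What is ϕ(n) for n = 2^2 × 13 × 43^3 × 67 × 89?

φ(24653212532) = 24653212532 · (1 − 1/2) · (1 − 1/13) · (1 − 1/43) · (1 − 1/67) · (1 − 1/89)
       = 24653212532 · 2927232/6666634 = 10824903936.

10824903936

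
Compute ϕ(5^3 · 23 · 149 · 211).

φ(90387125) = 90387125 · (1 − 1/5) · (1 − 1/23) · (1 − 1/149) · (1 − 1/211)
       = 90387125 · 2735040/3615485 = 68376000.

68376000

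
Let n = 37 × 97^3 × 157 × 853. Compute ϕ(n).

4321966491648

φ(4522364990821) = 4522364990821 · (1 − 1/37) · (1 − 1/97) · (1 − 1/157) · (1 − 1/853)
       = 4522364990821 · 459343872/480642469 = 4321966491648.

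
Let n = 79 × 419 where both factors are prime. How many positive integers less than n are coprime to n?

φ(33101) = 33101 · (1 − 1/79) · (1 − 1/419)
       = 33101 · 32604/33101 = 32604.

32604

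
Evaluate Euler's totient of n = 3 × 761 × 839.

1273760

φ(3) = 3 − 1 = 2.
φ(761) = 761 − 1 = 760.
φ(839) = 839 − 1 = 838.
Multiply: 2 · 760 · 838 = 1273760.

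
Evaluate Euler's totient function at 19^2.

φ(19^2) = 19^1·(19−1) = 19·18 = 342.

342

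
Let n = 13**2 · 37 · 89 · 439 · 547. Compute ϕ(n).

118188854784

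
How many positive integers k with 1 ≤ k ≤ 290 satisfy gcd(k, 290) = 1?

112

290 = 2 × 5 × 29.
φ(290) = 290 · (1 − 1/2) · (1 − 1/5) · (1 − 1/29)
       = 290 · 112/290 = 112.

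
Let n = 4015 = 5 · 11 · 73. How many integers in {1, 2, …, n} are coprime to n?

2880

φ(4015) = 4015 · (1 − 1/5) · (1 − 1/11) · (1 − 1/73)
       = 4015 · 2880/4015 = 2880.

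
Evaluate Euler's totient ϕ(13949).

12096

First factor: 13949 = 13 × 29 × 37.
φ(13949) = 13949 · (1 − 1/13) · (1 − 1/29) · (1 − 1/37)
       = 13949 · 12096/13949 = 12096.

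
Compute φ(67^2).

φ(67^2) = 67^1·(67−1) = 67·66 = 4422.

4422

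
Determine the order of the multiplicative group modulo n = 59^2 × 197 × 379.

253529136

φ(259901903) = 259901903 · (1 − 1/59) · (1 − 1/197) · (1 − 1/379)
       = 259901903 · 4297104/4405117 = 253529136.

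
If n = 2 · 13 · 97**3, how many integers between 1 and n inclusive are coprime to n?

10839168

φ(23729498) = 23729498 · (1 − 1/2) · (1 − 1/13) · (1 − 1/97)
       = 23729498 · 1152/2522 = 10839168.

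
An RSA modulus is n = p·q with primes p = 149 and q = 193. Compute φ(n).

28416

φ(28757) = 28757 · (1 − 1/149) · (1 − 1/193)
       = 28757 · 28416/28757 = 28416.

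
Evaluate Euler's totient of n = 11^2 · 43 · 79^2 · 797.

22660878240

φ(11^2) = 11^2 − 11^1 = 121 − 11 = 110.
φ(43) = 43 − 1 = 42.
φ(79^2) = 79^2 − 79^1 = 6241 − 79 = 6162.
φ(797) = 797 − 1 = 796.
φ(25880122631) = 110 × 42 × 6162 × 796 = 22660878240.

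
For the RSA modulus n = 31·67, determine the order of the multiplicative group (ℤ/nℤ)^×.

1980

φ(n) = (p − 1)(q − 1) = (31−1)(67−1) = 30·66 = 1980.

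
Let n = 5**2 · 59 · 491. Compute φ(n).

568400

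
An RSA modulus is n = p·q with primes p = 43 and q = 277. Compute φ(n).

11592

φ(pq) = (p−1)(q−1) = 42 · 276 = 11592.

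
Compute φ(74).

36

Factor 74: 74 = 2 × 37.
φ(74) = 74 · (1 − 1/2) · (1 − 1/37)
       = 74 · 36/74 = 36.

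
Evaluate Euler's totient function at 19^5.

2345778

φ(19^5) = 19^4·(19−1) = 130321·18 = 2345778.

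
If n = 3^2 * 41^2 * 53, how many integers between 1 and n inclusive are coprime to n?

φ(3^2) = 3^1·(3−1) = 3·2 = 6.
φ(41^2) = 41^2 − 41^1 = 1681 − 41 = 1640.
φ(53) = 53 − 1 = 52.
φ(801837) = 6 × 1640 × 52 = 511680.

511680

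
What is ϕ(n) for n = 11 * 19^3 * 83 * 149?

φ(933077783) = 933077783 · (1 − 1/11) · (1 − 1/19) · (1 − 1/83) · (1 − 1/149)
       = 933077783 · 2184480/2584703 = 788597280.

788597280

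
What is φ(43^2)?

1806

φ(43^2) = 43^2 − 43^1 = 1849 − 43 = 1806.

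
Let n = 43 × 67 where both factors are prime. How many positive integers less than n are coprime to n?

φ(n) = (p − 1)(q − 1) = (43−1)(67−1) = 42·66 = 2772.

2772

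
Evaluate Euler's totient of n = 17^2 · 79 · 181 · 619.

2360067840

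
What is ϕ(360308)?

162240

360308 = 2^2 × 13^3 × 41.
φ(360308) = 360308 · (1 − 1/2) · (1 − 1/13) · (1 − 1/41)
       = 360308 · 480/1066 = 162240.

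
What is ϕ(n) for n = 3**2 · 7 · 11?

360

φ(693) = 693 · (1 − 1/3) · (1 − 1/7) · (1 − 1/11)
       = 693 · 120/231 = 360.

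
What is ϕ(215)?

168

215 = 5 * 43.
φ(215) = 215 · (1 − 1/5) · (1 − 1/43)
       = 215 · 168/215 = 168.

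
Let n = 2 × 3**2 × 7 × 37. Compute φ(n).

φ(2) = 2 − 1 = 1.
φ(3^2) = 3^2 − 3^1 = 9 − 3 = 6.
φ(7) = 7 − 1 = 6.
φ(37) = 37 − 1 = 36.
Multiply: 1 · 6 · 6 · 36 = 1296.

1296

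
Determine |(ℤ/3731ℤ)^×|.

2880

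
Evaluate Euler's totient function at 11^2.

110

φ(11^2) = 11^1·(11−1) = 11·10 = 110.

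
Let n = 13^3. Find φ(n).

2028

φ(2197) = 2197 · (1 − 1/13)
       = 2197 · 12/13 = 2028.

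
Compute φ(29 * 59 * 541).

876960

φ(29) = 29 − 1 = 28.
φ(59) = 59 − 1 = 58.
φ(541) = 541 − 1 = 540.
Since φ is multiplicative, φ(925651) = 28 · 58 · 540 = 876960.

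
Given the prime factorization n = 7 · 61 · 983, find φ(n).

353520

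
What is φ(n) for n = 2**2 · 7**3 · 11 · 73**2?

φ(80425268) = 80425268 · (1 − 1/2) · (1 − 1/7) · (1 − 1/11) · (1 − 1/73)
       = 80425268 · 4320/11242 = 30905280.

30905280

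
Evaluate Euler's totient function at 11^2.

φ(11^2) = 11^2 − 11^1 = 121 − 11 = 110.

110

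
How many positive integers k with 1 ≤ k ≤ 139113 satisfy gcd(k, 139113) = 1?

80640

Factor 139113: 139113 = 3^2 × 13 × 29 × 41.
φ(3^2) = 3^2 − 3^1 = 9 − 3 = 6.
φ(13) = 13 − 1 = 12.
φ(29) = 29 − 1 = 28.
φ(41) = 41 − 1 = 40.
φ(139113) = 6 × 12 × 28 × 40 = 80640.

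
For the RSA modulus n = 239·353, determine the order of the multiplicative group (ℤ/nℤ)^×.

For distinct primes, φ(pq) = (p−1)(q−1) = 238 × 352 = 83776.

83776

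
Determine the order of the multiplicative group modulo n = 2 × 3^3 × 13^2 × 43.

117936

φ(392418) = 392418 · (1 − 1/2) · (1 − 1/3) · (1 − 1/13) · (1 − 1/43)
       = 392418 · 1008/3354 = 117936.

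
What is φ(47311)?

47311 = 11^2 · 17 · 23.
φ(47311) = 47311 · (1 − 1/11) · (1 − 1/17) · (1 − 1/23)
       = 47311 · 3520/4301 = 38720.

38720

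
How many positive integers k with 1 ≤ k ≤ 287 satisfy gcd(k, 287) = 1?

240

Factor 287: 287 = 7 * 41.
φ(7) = 7 − 1 = 6.
φ(41) = 41 − 1 = 40.
Multiply: 6 · 40 = 240.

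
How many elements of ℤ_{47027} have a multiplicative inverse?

First factor: 47027 = 31 · 37 · 41.
φ(47027) = 47027 · (1 − 1/31) · (1 − 1/37) · (1 − 1/41)
       = 47027 · 43200/47027 = 43200.

43200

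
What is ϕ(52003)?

Factor 52003: 52003 = 7 · 17 · 19 · 23.
φ(7) = 7 − 1 = 6.
φ(17) = 17 − 1 = 16.
φ(19) = 19 − 1 = 18.
φ(23) = 23 − 1 = 22.
Since φ is multiplicative, φ(52003) = 6 · 16 · 18 · 22 = 38016.

38016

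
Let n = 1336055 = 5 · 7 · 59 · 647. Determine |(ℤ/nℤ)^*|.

899232

φ(1336055) = 1336055 · (1 − 1/5) · (1 − 1/7) · (1 − 1/59) · (1 − 1/647)
       = 1336055 · 899232/1336055 = 899232.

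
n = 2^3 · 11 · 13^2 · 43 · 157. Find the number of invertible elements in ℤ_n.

φ(100400872) = 100400872 · (1 − 1/2) · (1 − 1/11) · (1 − 1/13) · (1 − 1/43) · (1 − 1/157)
       = 100400872 · 786240/1930786 = 40884480.

40884480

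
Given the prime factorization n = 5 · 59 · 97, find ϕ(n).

φ(28615) = 28615 · (1 − 1/5) · (1 − 1/59) · (1 − 1/97)
       = 28615 · 22272/28615 = 22272.

22272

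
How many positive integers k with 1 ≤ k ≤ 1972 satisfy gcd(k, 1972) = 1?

Factor 1972: 1972 = 2^2 · 17 · 29.
φ(1972) = 1972 · (1 − 1/2) · (1 − 1/17) · (1 − 1/29)
       = 1972 · 448/986 = 896.

896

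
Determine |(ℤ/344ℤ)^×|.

168

Factor 344: 344 = 2^3 · 43.
φ(2^3) = 2^2·(2−1) = 4·1 = 4.
φ(43) = 43 − 1 = 42.
Multiply: 4 · 42 = 168.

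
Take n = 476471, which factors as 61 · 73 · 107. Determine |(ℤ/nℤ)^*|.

φ(476471) = 476471 · (1 − 1/61) · (1 − 1/73) · (1 − 1/107)
       = 476471 · 457920/476471 = 457920.

457920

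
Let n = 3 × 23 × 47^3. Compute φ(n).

4471016

φ(3) = 3 − 1 = 2.
φ(23) = 23 − 1 = 22.
φ(47^3) = 47^2·(47−1) = 2209·46 = 101614.
Multiply: 2 · 22 · 101614 = 4471016.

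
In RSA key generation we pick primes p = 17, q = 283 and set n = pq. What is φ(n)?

φ(4811) = 4811 · (1 − 1/17) · (1 − 1/283)
       = 4811 · 4512/4811 = 4512.

4512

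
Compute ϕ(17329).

15120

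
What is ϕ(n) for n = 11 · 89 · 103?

φ(100837) = 100837 · (1 − 1/11) · (1 − 1/89) · (1 − 1/103)
       = 100837 · 89760/100837 = 89760.

89760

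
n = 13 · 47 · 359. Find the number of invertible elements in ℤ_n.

197616

φ(13) = 13 − 1 = 12.
φ(47) = 47 − 1 = 46.
φ(359) = 359 − 1 = 358.
Since φ is multiplicative, φ(219349) = 12 · 46 · 358 = 197616.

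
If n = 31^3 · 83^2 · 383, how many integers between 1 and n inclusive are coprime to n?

74954886360

φ(31^3) = 31^2·(31−1) = 961·30 = 28830.
φ(83^2) = 83^1·(83−1) = 83·82 = 6806.
φ(383) = 383 − 1 = 382.
Since φ is multiplicative, φ(78603166217) = 28830 · 6806 · 382 = 74954886360.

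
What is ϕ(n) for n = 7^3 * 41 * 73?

φ(7^3) = 7^2·(7−1) = 49·6 = 294.
φ(41) = 41 − 1 = 40.
φ(73) = 73 − 1 = 72.
φ(1026599) = 294 × 40 × 72 = 846720.

846720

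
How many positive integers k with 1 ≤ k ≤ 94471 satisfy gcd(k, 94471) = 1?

85176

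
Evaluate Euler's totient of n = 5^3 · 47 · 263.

φ(5^3) = 5^2·(5−1) = 25·4 = 100.
φ(47) = 47 − 1 = 46.
φ(263) = 263 − 1 = 262.
Multiply: 100 · 46 · 262 = 1205200.

1205200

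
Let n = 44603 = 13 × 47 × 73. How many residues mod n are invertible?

φ(44603) = 44603 · (1 − 1/13) · (1 − 1/47) · (1 − 1/73)
       = 44603 · 39744/44603 = 39744.

39744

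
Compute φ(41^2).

φ(41^2) = 41^2 − 41^1 = 1681 − 41 = 1640.

1640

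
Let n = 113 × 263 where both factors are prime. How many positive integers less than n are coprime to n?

29344

For distinct primes, φ(pq) = (p−1)(q−1) = 112 × 262 = 29344.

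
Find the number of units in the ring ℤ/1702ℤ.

792

First factor: 1702 = 2 · 23 · 37.
φ(2) = 2 − 1 = 1.
φ(23) = 23 − 1 = 22.
φ(37) = 37 − 1 = 36.
φ(1702) = 1 × 22 × 36 = 792.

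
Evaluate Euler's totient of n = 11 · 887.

8860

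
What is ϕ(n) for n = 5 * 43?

φ(5) = 5 − 1 = 4.
φ(43) = 43 − 1 = 42.
φ(215) = 4 × 42 = 168.

168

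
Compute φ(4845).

First factor: 4845 = 3 × 5 × 17 × 19.
φ(4845) = 4845 · (1 − 1/3) · (1 − 1/5) · (1 − 1/17) · (1 − 1/19)
       = 4845 · 2304/4845 = 2304.

2304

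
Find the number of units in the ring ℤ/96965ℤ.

First factor: 96965 = 5 · 11 · 41 · 43.
φ(96965) = 96965 · (1 − 1/5) · (1 − 1/11) · (1 − 1/41) · (1 − 1/43)
       = 96965 · 67200/96965 = 67200.

67200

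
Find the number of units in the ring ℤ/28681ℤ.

25872

First factor: 28681 = 23 * 29 * 43.
φ(23) = 23 − 1 = 22.
φ(29) = 29 − 1 = 28.
φ(43) = 43 − 1 = 42.
φ(28681) = 22 × 28 × 42 = 25872.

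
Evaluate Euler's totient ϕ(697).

640

Prime factorization: 697 = 17 * 41.
φ(697) = 697 · (1 − 1/17) · (1 − 1/41)
       = 697 · 640/697 = 640.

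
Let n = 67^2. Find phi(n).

φ(4489) = 4489 · (1 − 1/67)
       = 4489 · 66/67 = 4422.

4422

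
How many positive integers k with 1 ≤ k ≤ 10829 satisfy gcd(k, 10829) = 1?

8064

Factor 10829: 10829 = 7^2 · 13 · 17.
φ(7^2) = 7^2 − 7^1 = 49 − 7 = 42.
φ(13) = 13 − 1 = 12.
φ(17) = 17 − 1 = 16.
Multiply: 42 · 12 · 16 = 8064.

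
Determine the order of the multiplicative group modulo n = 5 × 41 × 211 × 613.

20563200

φ(26515315) = 26515315 · (1 − 1/5) · (1 − 1/41) · (1 − 1/211) · (1 − 1/613)
       = 26515315 · 20563200/26515315 = 20563200.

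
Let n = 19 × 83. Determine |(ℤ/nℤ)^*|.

φ(1577) = 1577 · (1 − 1/19) · (1 − 1/83)
       = 1577 · 1476/1577 = 1476.

1476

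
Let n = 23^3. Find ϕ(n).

11638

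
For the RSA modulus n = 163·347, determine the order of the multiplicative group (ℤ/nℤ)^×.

56052

For distinct primes, φ(pq) = (p−1)(q−1) = 162 × 346 = 56052.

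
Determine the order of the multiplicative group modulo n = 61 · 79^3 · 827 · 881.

21230623814400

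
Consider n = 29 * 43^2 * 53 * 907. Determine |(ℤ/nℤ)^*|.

2382359616

φ(29) = 29 − 1 = 28.
φ(43^2) = 43^1·(43−1) = 43·42 = 1806.
φ(53) = 53 − 1 = 52.
φ(907) = 907 − 1 = 906.
Multiply: 28 · 1806 · 52 · 906 = 2382359616.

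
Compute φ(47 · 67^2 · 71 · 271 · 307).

φ(47) = 47 − 1 = 46.
φ(67^2) = 67^2 − 67^1 = 4489 − 67 = 4422.
φ(71) = 71 − 1 = 70.
φ(271) = 271 − 1 = 270.
φ(307) = 307 − 1 = 306.
Since φ is multiplicative, φ(1246273838221) = 46 · 4422 · 70 · 270 · 306 = 1176412960800.

1176412960800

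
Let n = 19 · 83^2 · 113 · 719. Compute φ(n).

9851603328

φ(10634501077) = 10634501077 · (1 − 1/19) · (1 − 1/83) · (1 − 1/113) · (1 − 1/719)
       = 10634501077 · 118694016/128126519 = 9851603328.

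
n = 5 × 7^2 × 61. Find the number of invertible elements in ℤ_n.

10080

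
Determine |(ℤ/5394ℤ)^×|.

5394 = 2 * 3 * 29 * 31.
φ(5394) = 5394 · (1 − 1/2) · (1 − 1/3) · (1 − 1/29) · (1 − 1/31)
       = 5394 · 1680/5394 = 1680.

1680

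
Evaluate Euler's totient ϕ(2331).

1296

Prime factorization: 2331 = 3^2 * 7 * 37.
φ(3^2) = 3^1·(3−1) = 3·2 = 6.
φ(7) = 7 − 1 = 6.
φ(37) = 37 − 1 = 36.
φ(2331) = 6 × 6 × 36 = 1296.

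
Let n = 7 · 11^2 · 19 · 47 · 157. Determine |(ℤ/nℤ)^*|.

φ(118750247) = 118750247 · (1 − 1/7) · (1 − 1/11) · (1 − 1/19) · (1 − 1/47) · (1 − 1/157)
       = 118750247 · 7750080/10795477 = 85250880.

85250880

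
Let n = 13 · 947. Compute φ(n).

11352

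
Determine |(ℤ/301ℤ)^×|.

252

Factor 301: 301 = 7 * 43.
φ(7) = 7 − 1 = 6.
φ(43) = 43 − 1 = 42.
Since φ is multiplicative, φ(301) = 6 · 42 = 252.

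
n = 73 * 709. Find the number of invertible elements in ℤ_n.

φ(73) = 73 − 1 = 72.
φ(709) = 709 − 1 = 708.
Since φ is multiplicative, φ(51757) = 72 · 708 = 50976.

50976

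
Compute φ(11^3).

1210

φ(11^3) = 11^2·(11−1) = 121·10 = 1210.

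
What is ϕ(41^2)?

1640

φ(41^2) = 41^1·(41−1) = 41·40 = 1640.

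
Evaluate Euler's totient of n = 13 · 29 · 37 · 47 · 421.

233694720

φ(276008863) = 276008863 · (1 − 1/13) · (1 − 1/29) · (1 − 1/37) · (1 − 1/47) · (1 − 1/421)
       = 276008863 · 233694720/276008863 = 233694720.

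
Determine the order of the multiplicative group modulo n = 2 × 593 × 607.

358752

φ(2) = 2 − 1 = 1.
φ(593) = 593 − 1 = 592.
φ(607) = 607 − 1 = 606.
Multiply: 1 · 592 · 606 = 358752.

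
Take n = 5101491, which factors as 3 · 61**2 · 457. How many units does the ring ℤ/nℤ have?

3337920

φ(3) = 3 − 1 = 2.
φ(61^2) = 61^1·(61−1) = 61·60 = 3660.
φ(457) = 457 − 1 = 456.
Since φ is multiplicative, φ(5101491) = 2 · 3660 · 456 = 3337920.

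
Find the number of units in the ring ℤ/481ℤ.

First factor: 481 = 13 * 37.
φ(13) = 13 − 1 = 12.
φ(37) = 37 − 1 = 36.
φ(481) = 12 × 36 = 432.

432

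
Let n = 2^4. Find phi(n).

8

φ(16) = 16 · (1 − 1/2)
       = 16 · 1/2 = 8.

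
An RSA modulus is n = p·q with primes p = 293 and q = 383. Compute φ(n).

φ(pq) = (p−1)(q−1) = 292 · 382 = 111544.

111544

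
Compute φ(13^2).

156

φ(13^2) = 13^1·(13−1) = 13·12 = 156.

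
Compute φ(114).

Prime factorization: 114 = 2 × 3 × 19.
φ(114) = 114 · (1 − 1/2) · (1 − 1/3) · (1 − 1/19)
       = 114 · 36/114 = 36.

36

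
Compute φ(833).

First factor: 833 = 7^2 · 17.
φ(7^2) = 7^2 − 7^1 = 49 − 7 = 42.
φ(17) = 17 − 1 = 16.
φ(833) = 42 × 16 = 672.

672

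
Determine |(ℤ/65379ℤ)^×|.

First factor: 65379 = 3 × 19 × 31 × 37.
φ(65379) = 65379 · (1 − 1/3) · (1 − 1/19) · (1 − 1/31) · (1 − 1/37)
       = 65379 · 38880/65379 = 38880.

38880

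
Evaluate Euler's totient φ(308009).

308009 = 13 · 19 · 29 · 43.
φ(13) = 13 − 1 = 12.
φ(19) = 19 − 1 = 18.
φ(29) = 29 − 1 = 28.
φ(43) = 43 − 1 = 42.
Since φ is multiplicative, φ(308009) = 12 · 18 · 28 · 42 = 254016.

254016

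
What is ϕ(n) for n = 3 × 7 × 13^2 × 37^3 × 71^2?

458530450560

φ(906207952377) = 906207952377 · (1 − 1/3) · (1 − 1/7) · (1 − 1/13) · (1 − 1/37) · (1 − 1/71)
       = 906207952377 · 362880/717171 = 458530450560.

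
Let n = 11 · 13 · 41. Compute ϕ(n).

4800

φ(11) = 11 − 1 = 10.
φ(13) = 13 − 1 = 12.
φ(41) = 41 − 1 = 40.
φ(5863) = 10 × 12 × 40 = 4800.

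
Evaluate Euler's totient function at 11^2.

110

φ(11^2) = 11^1·(11−1) = 11·10 = 110.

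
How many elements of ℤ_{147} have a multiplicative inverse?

84

Prime factorization: 147 = 3 × 7^2.
φ(147) = 147 · (1 − 1/3) · (1 − 1/7)
       = 147 · 12/21 = 84.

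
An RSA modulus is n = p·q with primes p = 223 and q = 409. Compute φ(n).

φ(n) = (p − 1)(q − 1) = (223−1)(409−1) = 222·408 = 90576.

90576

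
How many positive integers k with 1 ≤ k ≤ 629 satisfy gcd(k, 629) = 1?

576

First factor: 629 = 17 * 37.
φ(17) = 17 − 1 = 16.
φ(37) = 37 − 1 = 36.
Since φ is multiplicative, φ(629) = 16 · 36 = 576.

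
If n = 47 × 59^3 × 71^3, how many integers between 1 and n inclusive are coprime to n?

φ(47) = 47 − 1 = 46.
φ(59^3) = 59^2·(59−1) = 3481·58 = 201898.
φ(71^3) = 71^2·(71−1) = 5041·70 = 352870.
Multiply: 46 · 201898 · 352870 = 3277212373960.

3277212373960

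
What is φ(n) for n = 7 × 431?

φ(3017) = 3017 · (1 − 1/7) · (1 − 1/431)
       = 3017 · 2580/3017 = 2580.

2580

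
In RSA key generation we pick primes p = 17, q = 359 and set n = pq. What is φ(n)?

φ(6103) = 6103 · (1 − 1/17) · (1 − 1/359)
       = 6103 · 5728/6103 = 5728.

5728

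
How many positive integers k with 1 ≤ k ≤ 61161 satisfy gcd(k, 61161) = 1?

36288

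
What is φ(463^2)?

φ(214369) = 214369 · (1 − 1/463)
       = 214369 · 462/463 = 213906.

213906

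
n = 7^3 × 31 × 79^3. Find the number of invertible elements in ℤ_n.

4293558360

φ(7^3) = 7^2·(7−1) = 49·6 = 294.
φ(31) = 31 − 1 = 30.
φ(79^3) = 79^3 − 79^2 = 493039 − 6241 = 486798.
Since φ is multiplicative, φ(5242483687) = 294 · 30 · 486798 = 4293558360.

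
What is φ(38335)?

25600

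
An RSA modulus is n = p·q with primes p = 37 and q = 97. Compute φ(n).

3456

φ(n) = (p − 1)(q − 1) = (37−1)(97−1) = 36·96 = 3456.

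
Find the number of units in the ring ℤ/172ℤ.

84

First factor: 172 = 2^2 · 43.
φ(2^2) = 2^2 − 2^1 = 4 − 2 = 2.
φ(43) = 43 − 1 = 42.
Multiply: 2 · 42 = 84.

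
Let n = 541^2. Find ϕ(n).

292140

φ(541^2) = 541^1·(541−1) = 541·540 = 292140.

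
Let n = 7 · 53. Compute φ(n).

312

φ(371) = 371 · (1 − 1/7) · (1 − 1/53)
       = 371 · 312/371 = 312.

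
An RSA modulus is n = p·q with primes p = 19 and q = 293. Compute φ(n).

5256

For distinct primes, φ(pq) = (p−1)(q−1) = 18 × 292 = 5256.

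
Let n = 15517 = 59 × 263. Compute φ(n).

φ(15517) = 15517 · (1 − 1/59) · (1 − 1/263)
       = 15517 · 15196/15517 = 15196.

15196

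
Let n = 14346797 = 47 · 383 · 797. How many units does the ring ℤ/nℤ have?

φ(47) = 47 − 1 = 46.
φ(383) = 383 − 1 = 382.
φ(797) = 797 − 1 = 796.
φ(14346797) = 46 × 382 × 796 = 13987312.

13987312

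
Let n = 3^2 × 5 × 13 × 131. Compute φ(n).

φ(76635) = 76635 · (1 − 1/3) · (1 − 1/5) · (1 − 1/13) · (1 − 1/131)
       = 76635 · 12480/25545 = 37440.

37440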